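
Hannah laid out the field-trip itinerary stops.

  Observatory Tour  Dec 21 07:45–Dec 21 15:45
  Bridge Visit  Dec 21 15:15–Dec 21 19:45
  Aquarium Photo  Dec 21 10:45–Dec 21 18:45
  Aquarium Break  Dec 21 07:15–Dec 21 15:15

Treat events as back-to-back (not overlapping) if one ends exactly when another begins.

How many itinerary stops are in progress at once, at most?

3

Walk through starts and ends in time order (an end at T is processed before a start at T):
Dec 21 07:15 start Aquarium Break → 1
Dec 21 07:45 start Observatory Tour → 2
Dec 21 10:45 start Aquarium Photo → 3
Dec 21 15:15 end Aquarium Break → 2
Dec 21 15:15 start Bridge Visit → 3
Dec 21 15:45 end Observatory Tour → 2
Dec 21 18:45 end Aquarium Photo → 1
Dec 21 19:45 end Bridge Visit → 0
Peak is 3, at Dec 21 10:45 (Aquarium Break, Aquarium Photo, Observatory Tour).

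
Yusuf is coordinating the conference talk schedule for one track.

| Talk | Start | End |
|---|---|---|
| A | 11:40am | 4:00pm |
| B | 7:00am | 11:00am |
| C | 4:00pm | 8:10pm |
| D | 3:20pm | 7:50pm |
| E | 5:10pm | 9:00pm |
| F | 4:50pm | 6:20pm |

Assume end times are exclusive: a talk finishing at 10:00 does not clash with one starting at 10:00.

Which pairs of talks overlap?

Sorted by start: B, A, D, C, F, E.
A starts after B ends, so B has no further overlaps.
D starts before A ends → A and D overlap.
C starts exactly when A ends (back-to-back, no overlap), so A has no further overlaps.
C starts before D ends → D and C overlap.
F starts before D ends → D and F overlap.
E starts before D ends → D and E overlap.
F starts before C ends → C and F overlap.
E starts before C ends → C and E overlap.
E starts before F ends → F and E overlap.

A & D, C & D, C & E, C & F, D & E, D & F, E & F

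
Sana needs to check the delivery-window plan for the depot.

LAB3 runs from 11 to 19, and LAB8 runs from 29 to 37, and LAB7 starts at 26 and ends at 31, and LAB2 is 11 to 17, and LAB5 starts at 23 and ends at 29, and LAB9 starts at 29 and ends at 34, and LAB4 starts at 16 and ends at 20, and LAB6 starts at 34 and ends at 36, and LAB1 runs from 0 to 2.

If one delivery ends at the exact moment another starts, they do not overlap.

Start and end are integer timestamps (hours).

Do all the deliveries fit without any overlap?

Two intervals overlap when each starts before the other ends.
Sorted by start: LAB1, LAB2, LAB3, LAB4, LAB5, LAB7, LAB8, LAB9, LAB6.
LAB2 starts after LAB1 ends; LAB1 is clear from here.
LAB3 starts before LAB2 ends → LAB2 and LAB3 overlap.
That's a conflict, so the schedule is not conflict-free.

No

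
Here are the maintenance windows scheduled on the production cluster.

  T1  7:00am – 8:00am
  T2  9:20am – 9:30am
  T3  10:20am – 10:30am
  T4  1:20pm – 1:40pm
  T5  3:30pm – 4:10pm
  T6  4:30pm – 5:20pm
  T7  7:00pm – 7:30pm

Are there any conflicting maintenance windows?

No

Sorted by start: T1, T2, T3, T4, T5, T6, T7.
T2 starts after T1 ends; T1 is clear from here.
T3 starts after T2 ends; T2 is clear from here.
T4 starts after T3 ends; T3 is clear from here.
T5 starts after T4 ends; T4 is clear from here.
T6 starts after T5 ends; T5 is clear from here.
T7 starts after T6 ends.
Every pair is clear; the schedule has no overlaps.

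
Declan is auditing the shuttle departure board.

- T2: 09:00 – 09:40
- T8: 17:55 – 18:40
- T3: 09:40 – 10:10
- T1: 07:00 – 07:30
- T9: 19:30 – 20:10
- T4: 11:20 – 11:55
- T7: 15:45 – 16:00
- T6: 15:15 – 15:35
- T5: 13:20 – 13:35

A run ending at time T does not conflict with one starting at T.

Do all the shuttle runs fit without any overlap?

Yes

Two intervals overlap when each starts before the other ends.
Sorted by start: T1, T2, T3, T4, T5, T6, T7, T8, T9.
T2 starts after T1 ends, so nothing later overlaps T1 either.
T3 starts exactly when T2 ends (back-to-back, no overlap), so nothing later overlaps T2 either.
T4 starts after T3 ends, so nothing later overlaps T3 either.
T5 starts after T4 ends, so nothing later overlaps T4 either.
T6 starts after T5 ends, so nothing later overlaps T5 either.
T7 starts after T6 ends, so nothing later overlaps T6 either.
T8 starts after T7 ends, so nothing later overlaps T7 either.
T9 starts after T8 ends.
Every pair is clear; the schedule has no overlaps.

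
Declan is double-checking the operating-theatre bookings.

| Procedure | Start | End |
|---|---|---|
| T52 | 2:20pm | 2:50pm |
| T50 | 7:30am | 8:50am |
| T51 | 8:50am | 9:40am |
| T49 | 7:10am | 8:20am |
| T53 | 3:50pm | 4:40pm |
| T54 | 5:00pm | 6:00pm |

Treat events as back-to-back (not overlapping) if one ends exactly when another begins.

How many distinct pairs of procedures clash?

1

Sorted by start: T49, T50, T51, T52, T53, T54.
T50 starts before T49 ends → T49 and T50 overlap.
T51 starts after T49 ends, so T49 has no further overlaps.
T51 starts exactly when T50 ends (back-to-back, no overlap), so T50 has no further overlaps.
T52 starts after T51 ends, so T51 has no further overlaps.
T53 starts after T52 ends, so T52 has no further overlaps.
T54 starts after T53 ends.
Overlapping pairs: T49 & T50 — 1 in total.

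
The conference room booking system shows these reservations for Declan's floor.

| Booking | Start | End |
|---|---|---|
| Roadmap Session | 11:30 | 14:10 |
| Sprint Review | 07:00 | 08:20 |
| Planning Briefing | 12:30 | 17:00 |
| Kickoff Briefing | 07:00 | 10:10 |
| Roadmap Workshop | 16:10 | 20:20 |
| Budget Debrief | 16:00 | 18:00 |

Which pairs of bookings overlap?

Budget Debrief & Planning Briefing, Budget Debrief & Roadmap Workshop, Kickoff Briefing & Sprint Review, Planning Briefing & Roadmap Session, Planning Briefing & Roadmap Workshop

Sorted by start: Sprint Review, Kickoff Briefing, Roadmap Session, Planning Briefing, Budget Debrief, Roadmap Workshop.
Kickoff Briefing starts before Sprint Review ends → Sprint Review and Kickoff Briefing overlap.
Roadmap Session starts after Sprint Review ends, so Sprint Review has no further overlaps.
Roadmap Session starts after Kickoff Briefing ends, so Kickoff Briefing has no further overlaps.
Planning Briefing starts before Roadmap Session ends → Roadmap Session and Planning Briefing overlap.
Budget Debrief starts after Roadmap Session ends, so Roadmap Session has no further overlaps.
Budget Debrief starts before Planning Briefing ends → Planning Briefing and Budget Debrief overlap.
Roadmap Workshop starts before Planning Briefing ends → Planning Briefing and Roadmap Workshop overlap.
Roadmap Workshop starts before Budget Debrief ends → Budget Debrief and Roadmap Workshop overlap.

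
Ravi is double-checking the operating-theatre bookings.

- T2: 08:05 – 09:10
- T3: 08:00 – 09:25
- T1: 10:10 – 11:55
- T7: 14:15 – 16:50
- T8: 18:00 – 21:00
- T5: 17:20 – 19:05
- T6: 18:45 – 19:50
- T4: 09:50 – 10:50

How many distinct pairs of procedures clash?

5

Sorted by start: T3, T2, T4, T1, T7, T5, T8, T6.
T2 starts before T3 ends → T3 and T2 overlap.
T4 starts after T3 ends, so nothing later overlaps T3 either.
T4 starts after T2 ends, so nothing later overlaps T2 either.
T1 starts before T4 ends → T4 and T1 overlap.
T7 starts after T4 ends, so nothing later overlaps T4 either.
T7 starts after T1 ends, so nothing later overlaps T1 either.
T5 starts after T7 ends, so nothing later overlaps T7 either.
T8 starts before T5 ends → T5 and T8 overlap.
T6 starts before T5 ends → T5 and T6 overlap.
T6 starts before T8 ends → T8 and T6 overlap.
Overlapping pairs: T1 & T4, T2 & T3, T5 & T6, T5 & T8, T6 & T8 — 5 in total.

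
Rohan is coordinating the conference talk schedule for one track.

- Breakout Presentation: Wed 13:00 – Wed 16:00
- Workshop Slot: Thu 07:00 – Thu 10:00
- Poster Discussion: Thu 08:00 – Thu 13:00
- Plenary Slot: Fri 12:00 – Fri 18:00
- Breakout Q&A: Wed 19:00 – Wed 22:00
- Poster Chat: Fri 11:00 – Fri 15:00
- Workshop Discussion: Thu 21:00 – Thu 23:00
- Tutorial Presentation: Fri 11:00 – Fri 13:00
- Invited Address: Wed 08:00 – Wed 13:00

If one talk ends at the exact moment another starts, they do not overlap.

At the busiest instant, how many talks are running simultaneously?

3

Sort all start/end points and keep a running count:
Wed 08:00 start Invited Address → 1
Wed 13:00 end Invited Address → 0
Wed 13:00 start Breakout Presentation → 1
Wed 16:00 end Breakout Presentation → 0
Wed 19:00 start Breakout Q&A → 1
Wed 22:00 end Breakout Q&A → 0
Thu 07:00 start Workshop Slot → 1
Thu 08:00 start Poster Discussion → 2
Thu 10:00 end Workshop Slot → 1
Thu 13:00 end Poster Discussion → 0
Thu 21:00 start Workshop Discussion → 1
Thu 23:00 end Workshop Discussion → 0
Fri 11:00 start Poster Chat → 1
Fri 11:00 start Tutorial Presentation → 2
Fri 12:00 start Plenary Slot → 3
Fri 13:00 end Tutorial Presentation → 2
Fri 15:00 end Poster Chat → 1
Fri 18:00 end Plenary Slot → 0
Peak is 3, at Fri 12:00 (Plenary Slot, Poster Chat, Tutorial Presentation).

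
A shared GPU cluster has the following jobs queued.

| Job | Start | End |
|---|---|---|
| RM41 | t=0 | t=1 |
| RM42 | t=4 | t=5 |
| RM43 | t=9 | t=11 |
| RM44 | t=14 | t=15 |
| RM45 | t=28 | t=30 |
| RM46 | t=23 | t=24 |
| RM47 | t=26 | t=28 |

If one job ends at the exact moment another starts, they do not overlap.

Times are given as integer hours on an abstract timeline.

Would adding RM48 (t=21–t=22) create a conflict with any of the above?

RM41: ends t=1 at or before RM48 starts t=21 → clear.
RM42: ends t=5 at or before RM48 starts t=21 → clear.
RM43: ends t=11 at or before RM48 starts t=21 → clear.
RM44: ends t=15 at or before RM48 starts t=21 → clear.
RM46: starts t=23 at or after RM48 ends t=22 → clear.
RM47: starts t=26 at or after RM48 ends t=22 → clear.
RM45: starts t=28 at or after RM48 ends t=22 → clear.

No — it doesn't clash with anything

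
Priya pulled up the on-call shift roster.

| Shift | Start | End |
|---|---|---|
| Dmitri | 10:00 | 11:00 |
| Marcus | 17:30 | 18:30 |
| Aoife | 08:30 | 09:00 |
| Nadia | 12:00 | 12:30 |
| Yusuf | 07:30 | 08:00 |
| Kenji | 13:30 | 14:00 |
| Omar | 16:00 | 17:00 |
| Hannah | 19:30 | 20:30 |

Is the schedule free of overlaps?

Yes

Sorted by start: Yusuf, Aoife, Dmitri, Nadia, Kenji, Omar, Marcus, Hannah.
Aoife starts after Yusuf ends — done with Yusuf.
Dmitri starts after Aoife ends — done with Aoife.
Nadia starts after Dmitri ends — done with Dmitri.
Kenji starts after Nadia ends — done with Nadia.
Omar starts after Kenji ends — done with Kenji.
Marcus starts after Omar ends — done with Omar.
Hannah starts after Marcus ends.
Every pair is clear; the schedule has no overlaps.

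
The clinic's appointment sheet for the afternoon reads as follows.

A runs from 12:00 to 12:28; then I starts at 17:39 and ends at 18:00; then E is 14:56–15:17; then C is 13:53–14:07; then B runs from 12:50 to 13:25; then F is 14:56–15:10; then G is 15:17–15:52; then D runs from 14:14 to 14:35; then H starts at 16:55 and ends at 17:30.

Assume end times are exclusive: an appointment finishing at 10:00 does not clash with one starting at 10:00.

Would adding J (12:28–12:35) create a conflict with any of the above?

No — it doesn't clash with anything

A: ends 12:28 at or before J starts 12:28 → clear.
B: starts 12:50 at or after J ends 12:35 → clear.
C: starts 13:53 at or after J ends 12:35 → clear.
D: starts 14:14 at or after J ends 12:35 → clear.
E: starts 14:56 at or after J ends 12:35 → clear.
F: starts 14:56 at or after J ends 12:35 → clear.
G: starts 15:17 at or after J ends 12:35 → clear.
H: starts 16:55 at or after J ends 12:35 → clear.
I: starts 17:39 at or after J ends 12:35 → clear.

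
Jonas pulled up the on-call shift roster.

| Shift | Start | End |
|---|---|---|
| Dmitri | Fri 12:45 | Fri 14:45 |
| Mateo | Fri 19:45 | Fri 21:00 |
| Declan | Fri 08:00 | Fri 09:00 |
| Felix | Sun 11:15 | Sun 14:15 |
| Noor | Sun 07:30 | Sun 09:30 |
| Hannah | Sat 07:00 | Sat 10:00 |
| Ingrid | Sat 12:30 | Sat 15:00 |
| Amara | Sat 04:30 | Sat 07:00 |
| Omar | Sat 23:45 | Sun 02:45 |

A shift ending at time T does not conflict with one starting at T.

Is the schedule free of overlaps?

Sorted by start: Declan, Dmitri, Mateo, Amara, Hannah, Ingrid, Omar, Noor, Felix.
Dmitri starts after Declan ends, so Declan has no further overlaps.
Mateo starts after Dmitri ends, so Dmitri has no further overlaps.
Amara starts after Mateo ends, so Mateo has no further overlaps.
Hannah starts exactly when Amara ends (back-to-back, no overlap), so Amara has no further overlaps.
Ingrid starts after Hannah ends, so Hannah has no further overlaps.
Omar starts after Ingrid ends, so Ingrid has no further overlaps.
Noor starts after Omar ends, so Omar has no further overlaps.
Felix starts after Noor ends.
Every pair is clear; the schedule has no overlaps.

Yes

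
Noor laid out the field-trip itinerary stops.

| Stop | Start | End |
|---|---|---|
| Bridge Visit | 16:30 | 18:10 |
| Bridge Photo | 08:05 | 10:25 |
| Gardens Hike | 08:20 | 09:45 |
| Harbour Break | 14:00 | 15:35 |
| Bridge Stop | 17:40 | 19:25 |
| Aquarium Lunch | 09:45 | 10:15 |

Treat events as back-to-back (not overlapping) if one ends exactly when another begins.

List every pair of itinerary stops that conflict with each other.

Aquarium Lunch & Bridge Photo, Bridge Photo & Gardens Hike, Bridge Stop & Bridge Visit

Sorted by start: Bridge Photo, Gardens Hike, Aquarium Lunch, Harbour Break, Bridge Visit, Bridge Stop.
Gardens Hike starts before Bridge Photo ends → Bridge Photo and Gardens Hike overlap.
Aquarium Lunch starts before Bridge Photo ends → Bridge Photo and Aquarium Lunch overlap.
Harbour Break starts after Bridge Photo ends, so Bridge Photo has no further overlaps.
Aquarium Lunch starts exactly when Gardens Hike ends (back-to-back, no overlap), so Gardens Hike has no further overlaps.
Harbour Break starts after Aquarium Lunch ends, so Aquarium Lunch has no further overlaps.
Bridge Visit starts after Harbour Break ends, so Harbour Break has no further overlaps.
Bridge Stop starts before Bridge Visit ends → Bridge Visit and Bridge Stop overlap.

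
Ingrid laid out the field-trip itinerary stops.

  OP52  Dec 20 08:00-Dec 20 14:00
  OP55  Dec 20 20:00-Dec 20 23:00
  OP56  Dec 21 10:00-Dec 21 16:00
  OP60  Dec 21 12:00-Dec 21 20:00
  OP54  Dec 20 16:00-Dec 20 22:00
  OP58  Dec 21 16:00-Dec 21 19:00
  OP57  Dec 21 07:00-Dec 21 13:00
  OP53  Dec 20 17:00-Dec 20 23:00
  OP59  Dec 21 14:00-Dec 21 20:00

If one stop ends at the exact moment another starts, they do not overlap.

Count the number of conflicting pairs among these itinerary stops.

Sorted by start: OP52, OP54, OP53, OP55, OP57, OP56, OP60, OP59, OP58.
OP54 starts after OP52 ends — done with OP52.
OP53 starts before OP54 ends → OP54 and OP53 overlap.
OP55 starts before OP54 ends → OP54 and OP55 overlap.
OP57 starts after OP54 ends — done with OP54.
OP55 starts before OP53 ends → OP53 and OP55 overlap.
OP57 starts after OP53 ends — done with OP53.
OP57 starts after OP55 ends — done with OP55.
OP56 starts before OP57 ends → OP57 and OP56 overlap.
OP60 starts before OP57 ends → OP57 and OP60 overlap.
OP59 starts after OP57 ends — done with OP57.
OP60 starts before OP56 ends → OP56 and OP60 overlap.
OP59 starts before OP56 ends → OP56 and OP59 overlap.
OP58 starts exactly when OP56 ends (back-to-back, no overlap).
OP59 starts before OP60 ends → OP60 and OP59 overlap.
OP58 starts before OP60 ends → OP60 and OP58 overlap.
OP58 starts before OP59 ends → OP59 and OP58 overlap.
Overlapping pairs: OP53 & OP54, OP53 & OP55, OP54 & OP55, OP56 & OP57, OP56 & OP59, OP56 & OP60, OP57 & OP60, OP58 & OP59, OP58 & OP60, OP59 & OP60 — 10 in total.

10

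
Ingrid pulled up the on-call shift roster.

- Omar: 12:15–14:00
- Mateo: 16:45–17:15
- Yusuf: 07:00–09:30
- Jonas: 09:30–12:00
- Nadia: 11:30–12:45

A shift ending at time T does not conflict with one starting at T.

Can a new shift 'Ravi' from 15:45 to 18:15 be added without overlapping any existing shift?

Yusuf: ends 09:30 at or before Ravi starts 15:45 → clear.
Jonas: ends 12:00 at or before Ravi starts 15:45 → clear.
Nadia: ends 12:45 at or before Ravi starts 15:45 → clear.
Omar: ends 14:00 at or before Ravi starts 15:45 → clear.
Mateo: starts 16:45 before Ravi ends 18:15, and ends 17:15 after Ravi starts 15:45 → overlap.
Ravi overlaps Mateo.

No — it overlaps Mateo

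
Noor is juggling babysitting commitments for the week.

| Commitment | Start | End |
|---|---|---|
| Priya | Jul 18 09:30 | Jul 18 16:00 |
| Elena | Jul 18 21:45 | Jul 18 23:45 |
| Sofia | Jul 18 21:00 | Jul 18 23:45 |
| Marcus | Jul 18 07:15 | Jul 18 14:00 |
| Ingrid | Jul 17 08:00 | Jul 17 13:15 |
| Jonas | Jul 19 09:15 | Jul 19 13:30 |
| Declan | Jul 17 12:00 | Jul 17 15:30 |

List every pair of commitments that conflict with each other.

Declan & Ingrid, Elena & Sofia, Marcus & Priya

Sorted by start: Ingrid, Declan, Marcus, Priya, Sofia, Elena, Jonas.
Declan starts before Ingrid ends → Ingrid and Declan overlap.
Marcus starts after Ingrid ends, so nothing later overlaps Ingrid either.
Marcus starts after Declan ends, so nothing later overlaps Declan either.
Priya starts before Marcus ends → Marcus and Priya overlap.
Sofia starts after Marcus ends, so nothing later overlaps Marcus either.
Sofia starts after Priya ends, so nothing later overlaps Priya either.
Elena starts before Sofia ends → Sofia and Elena overlap.
Jonas starts after Sofia ends.
Jonas starts after Elena ends.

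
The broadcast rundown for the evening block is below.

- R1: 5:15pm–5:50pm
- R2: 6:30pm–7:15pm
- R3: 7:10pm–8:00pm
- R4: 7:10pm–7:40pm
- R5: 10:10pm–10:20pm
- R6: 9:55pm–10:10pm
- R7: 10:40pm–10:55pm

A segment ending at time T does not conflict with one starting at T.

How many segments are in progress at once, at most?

Sweep the timeline, counting +1 at each start and −1 at each end (ends before starts at a tie):
5:15pm start R1 → 1
5:50pm end R1 → 0
6:30pm start R2 → 1
7:10pm start R3 → 2
7:10pm start R4 → 3
7:15pm end R2 → 2
7:40pm end R4 → 1
8:00pm end R3 → 0
9:55pm start R6 → 1
10:10pm end R6 → 0
10:10pm start R5 → 1
10:20pm end R5 → 0
10:40pm start R7 → 1
10:55pm end R7 → 0
Peak is 3, at 7:10pm (R2, R3, R4).

3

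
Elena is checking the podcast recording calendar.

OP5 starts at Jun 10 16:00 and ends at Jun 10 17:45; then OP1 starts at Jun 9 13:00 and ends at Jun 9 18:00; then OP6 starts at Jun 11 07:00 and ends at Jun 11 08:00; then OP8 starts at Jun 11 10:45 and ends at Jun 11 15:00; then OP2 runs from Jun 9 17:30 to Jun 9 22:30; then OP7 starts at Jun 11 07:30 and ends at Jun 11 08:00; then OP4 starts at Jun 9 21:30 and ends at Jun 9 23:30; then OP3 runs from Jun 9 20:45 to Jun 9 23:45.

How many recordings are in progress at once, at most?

3

Sweep the timeline, counting +1 at each start and −1 at each end (ends before starts at a tie):
Jun 9 13:00 start OP1 → 1
Jun 9 17:30 start OP2 → 2
Jun 9 18:00 end OP1 → 1
Jun 9 20:45 start OP3 → 2
Jun 9 21:30 start OP4 → 3
Jun 9 22:30 end OP2 → 2
Jun 9 23:30 end OP4 → 1
Jun 9 23:45 end OP3 → 0
Jun 10 16:00 start OP5 → 1
Jun 10 17:45 end OP5 → 0
Jun 11 07:00 start OP6 → 1
Jun 11 07:30 start OP7 → 2
Jun 11 08:00 end OP6 → 1
Jun 11 08:00 end OP7 → 0
Jun 11 10:45 start OP8 → 1
Jun 11 15:00 end OP8 → 0
Peak is 3, at Jun 9 21:30 (OP2, OP3, OP4).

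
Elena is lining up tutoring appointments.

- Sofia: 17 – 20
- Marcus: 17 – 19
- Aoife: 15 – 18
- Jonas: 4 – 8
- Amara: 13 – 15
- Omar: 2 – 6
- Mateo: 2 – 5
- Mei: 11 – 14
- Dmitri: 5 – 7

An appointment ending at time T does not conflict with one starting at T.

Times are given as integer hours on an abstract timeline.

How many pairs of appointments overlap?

9

Two intervals overlap when each starts before the other ends.
Sorted by start: Mateo, Omar, Jonas, Dmitri, Mei, Amara, Aoife, Marcus, Sofia.
Omar starts before Mateo ends → Mateo and Omar overlap.
Jonas starts before Mateo ends → Mateo and Jonas overlap.
Dmitri starts exactly when Mateo ends (back-to-back, no overlap) — done with Mateo.
Jonas starts before Omar ends → Omar and Jonas overlap.
Dmitri starts before Omar ends → Omar and Dmitri overlap.
Mei starts after Omar ends — done with Omar.
Dmitri starts before Jonas ends → Jonas and Dmitri overlap.
Mei starts after Jonas ends — done with Jonas.
Mei starts after Dmitri ends — done with Dmitri.
Amara starts before Mei ends → Mei and Amara overlap.
Aoife starts after Mei ends — done with Mei.
Aoife starts exactly when Amara ends (back-to-back, no overlap) — done with Amara.
Marcus starts before Aoife ends → Aoife and Marcus overlap.
Sofia starts before Aoife ends → Aoife and Sofia overlap.
Sofia starts before Marcus ends → Marcus and Sofia overlap.
Overlapping pairs: Amara & Mei, Aoife & Marcus, Aoife & Sofia, Dmitri & Jonas, Dmitri & Omar, Jonas & Mateo, Jonas & Omar, Marcus & Sofia, Mateo & Omar — 9 in total.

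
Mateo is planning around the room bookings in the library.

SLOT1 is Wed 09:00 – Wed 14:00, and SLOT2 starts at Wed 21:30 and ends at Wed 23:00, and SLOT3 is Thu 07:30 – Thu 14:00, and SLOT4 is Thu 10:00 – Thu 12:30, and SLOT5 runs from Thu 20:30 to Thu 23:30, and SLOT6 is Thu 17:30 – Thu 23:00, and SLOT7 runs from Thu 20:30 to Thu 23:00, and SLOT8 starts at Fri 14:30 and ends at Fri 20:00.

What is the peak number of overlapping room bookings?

Walk through starts and ends in time order (an end at T is processed before a start at T):
Wed 09:00 start SLOT1 → 1
Wed 14:00 end SLOT1 → 0
Wed 21:30 start SLOT2 → 1
Wed 23:00 end SLOT2 → 0
Thu 07:30 start SLOT3 → 1
Thu 10:00 start SLOT4 → 2
Thu 12:30 end SLOT4 → 1
Thu 14:00 end SLOT3 → 0
Thu 17:30 start SLOT6 → 1
Thu 20:30 start SLOT5 → 2
Thu 20:30 start SLOT7 → 3
Thu 23:00 end SLOT6 → 2
Thu 23:00 end SLOT7 → 1
Thu 23:30 end SLOT5 → 0
Fri 14:30 start SLOT8 → 1
Fri 20:00 end SLOT8 → 0
Peak is 3, at Thu 20:30 (SLOT5, SLOT6, SLOT7).

3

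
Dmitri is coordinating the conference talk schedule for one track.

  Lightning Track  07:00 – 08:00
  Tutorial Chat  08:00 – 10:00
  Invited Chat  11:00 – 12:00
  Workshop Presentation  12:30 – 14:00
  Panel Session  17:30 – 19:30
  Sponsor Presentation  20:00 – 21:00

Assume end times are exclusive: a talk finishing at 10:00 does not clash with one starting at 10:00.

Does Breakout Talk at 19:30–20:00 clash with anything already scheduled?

Lightning Track: ends 08:00 at or before Breakout Talk starts 19:30 → clear.
Tutorial Chat: ends 10:00 at or before Breakout Talk starts 19:30 → clear.
Invited Chat: ends 12:00 at or before Breakout Talk starts 19:30 → clear.
Workshop Presentation: ends 14:00 at or before Breakout Talk starts 19:30 → clear.
Panel Session: ends 19:30 at or before Breakout Talk starts 19:30 → clear.
Sponsor Presentation: starts 20:00 at or after Breakout Talk ends 20:00 → clear.

No — it doesn't clash with anything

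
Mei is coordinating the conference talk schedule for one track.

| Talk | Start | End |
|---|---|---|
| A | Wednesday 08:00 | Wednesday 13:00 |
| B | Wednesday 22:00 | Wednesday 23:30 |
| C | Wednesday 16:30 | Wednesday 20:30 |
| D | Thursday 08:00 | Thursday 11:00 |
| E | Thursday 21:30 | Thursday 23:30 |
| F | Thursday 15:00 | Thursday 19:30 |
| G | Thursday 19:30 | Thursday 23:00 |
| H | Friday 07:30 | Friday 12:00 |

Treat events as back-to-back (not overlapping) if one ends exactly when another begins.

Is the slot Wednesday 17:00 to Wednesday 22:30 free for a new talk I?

No — it overlaps B, C

A: ends Wednesday 13:00 at or before I starts Wednesday 17:00 → clear.
C: starts Wednesday 16:30 before I ends Wednesday 22:30, and ends Wednesday 20:30 after I starts Wednesday 17:00 → overlap.
B: starts Wednesday 22:00 before I ends Wednesday 22:30, and ends Wednesday 23:30 after I starts Wednesday 17:00 → overlap.
D: starts Thursday 08:00 at or after I ends Wednesday 22:30 → clear.
F: starts Thursday 15:00 at or after I ends Wednesday 22:30 → clear.
G: starts Thursday 19:30 at or after I ends Wednesday 22:30 → clear.
E: starts Thursday 21:30 at or after I ends Wednesday 22:30 → clear.
H: starts Friday 07:30 at or after I ends Wednesday 22:30 → clear.
I overlaps B, C.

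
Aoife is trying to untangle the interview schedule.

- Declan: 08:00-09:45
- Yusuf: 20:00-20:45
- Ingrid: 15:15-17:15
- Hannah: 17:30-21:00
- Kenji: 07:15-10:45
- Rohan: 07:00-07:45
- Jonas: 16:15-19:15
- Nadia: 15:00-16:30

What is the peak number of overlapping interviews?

Walk through starts and ends in time order (an end at T is processed before a start at T):
07:00 start Rohan → 1
07:15 start Kenji → 2
07:45 end Rohan → 1
08:00 start Declan → 2
09:45 end Declan → 1
10:45 end Kenji → 0
15:00 start Nadia → 1
15:15 start Ingrid → 2
16:15 start Jonas → 3
16:30 end Nadia → 2
17:15 end Ingrid → 1
17:30 start Hannah → 2
19:15 end Jonas → 1
20:00 start Yusuf → 2
20:45 end Yusuf → 1
21:00 end Hannah → 0
Peak is 3, at 16:15 (Ingrid, Jonas, Nadia).

3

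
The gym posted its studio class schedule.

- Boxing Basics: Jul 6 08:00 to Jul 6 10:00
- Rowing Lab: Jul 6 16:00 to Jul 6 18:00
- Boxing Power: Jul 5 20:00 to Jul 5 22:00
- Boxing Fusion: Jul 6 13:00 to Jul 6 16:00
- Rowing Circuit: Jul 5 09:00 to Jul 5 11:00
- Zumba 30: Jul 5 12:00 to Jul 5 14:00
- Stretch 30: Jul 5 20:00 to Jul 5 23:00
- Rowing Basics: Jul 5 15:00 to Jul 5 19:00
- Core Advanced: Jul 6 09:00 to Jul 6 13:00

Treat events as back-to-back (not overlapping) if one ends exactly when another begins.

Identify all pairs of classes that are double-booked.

Boxing Basics & Core Advanced, Boxing Power & Stretch 30

Sorted by start: Rowing Circuit, Zumba 30, Rowing Basics, Stretch 30, Boxing Power, Boxing Basics, Core Advanced, Boxing Fusion, Rowing Lab.
Zumba 30 starts after Rowing Circuit ends — done with Rowing Circuit.
Rowing Basics starts after Zumba 30 ends — done with Zumba 30.
Stretch 30 starts after Rowing Basics ends — done with Rowing Basics.
Boxing Power starts before Stretch 30 ends → Stretch 30 and Boxing Power overlap.
Boxing Basics starts after Stretch 30 ends — done with Stretch 30.
Boxing Basics starts after Boxing Power ends — done with Boxing Power.
Core Advanced starts before Boxing Basics ends → Boxing Basics and Core Advanced overlap.
Boxing Fusion starts after Boxing Basics ends — done with Boxing Basics.
Boxing Fusion starts exactly when Core Advanced ends (back-to-back, no overlap) — done with Core Advanced.
Rowing Lab starts exactly when Boxing Fusion ends (back-to-back, no overlap).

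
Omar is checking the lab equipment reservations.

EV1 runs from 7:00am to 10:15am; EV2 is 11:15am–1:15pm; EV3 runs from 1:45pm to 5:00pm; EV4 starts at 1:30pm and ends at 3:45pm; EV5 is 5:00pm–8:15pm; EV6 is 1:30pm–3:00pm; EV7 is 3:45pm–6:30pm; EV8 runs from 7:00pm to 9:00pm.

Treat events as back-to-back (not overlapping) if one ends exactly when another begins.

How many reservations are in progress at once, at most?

3

Sort all start/end points and keep a running count:
7:00am start EV1 → 1
10:15am end EV1 → 0
11:15am start EV2 → 1
1:15pm end EV2 → 0
1:30pm start EV4 → 1
1:30pm start EV6 → 2
1:45pm start EV3 → 3
3:00pm end EV6 → 2
3:45pm end EV4 → 1
3:45pm start EV7 → 2
5:00pm end EV3 → 1
5:00pm start EV5 → 2
6:30pm end EV7 → 1
7:00pm start EV8 → 2
8:15pm end EV5 → 1
9:00pm end EV8 → 0
Peak is 3, at 1:45pm (EV3, EV4, EV6).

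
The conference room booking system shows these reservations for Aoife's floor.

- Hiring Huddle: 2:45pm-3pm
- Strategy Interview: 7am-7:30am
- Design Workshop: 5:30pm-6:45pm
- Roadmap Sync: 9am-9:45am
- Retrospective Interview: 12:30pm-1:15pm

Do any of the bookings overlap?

No

Sorted by start: Strategy Interview, Roadmap Sync, Retrospective Interview, Hiring Huddle, Design Workshop.
Roadmap Sync starts after Strategy Interview ends, so nothing later overlaps Strategy Interview either.
Retrospective Interview starts after Roadmap Sync ends, so nothing later overlaps Roadmap Sync either.
Hiring Huddle starts after Retrospective Interview ends, so nothing later overlaps Retrospective Interview either.
Design Workshop starts after Hiring Huddle ends.
Every pair is clear; the schedule has no overlaps.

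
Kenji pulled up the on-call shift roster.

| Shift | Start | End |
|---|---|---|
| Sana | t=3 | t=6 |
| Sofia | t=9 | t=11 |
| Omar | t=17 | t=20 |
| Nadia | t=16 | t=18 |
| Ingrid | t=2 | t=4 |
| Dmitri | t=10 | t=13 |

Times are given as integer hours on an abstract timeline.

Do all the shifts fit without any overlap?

Two intervals overlap when each starts before the other ends.
Sorted by start: Ingrid, Sana, Sofia, Dmitri, Nadia, Omar.
Sana starts before Ingrid ends → Ingrid and Sana overlap.
That's a conflict, so the schedule is not conflict-free.

No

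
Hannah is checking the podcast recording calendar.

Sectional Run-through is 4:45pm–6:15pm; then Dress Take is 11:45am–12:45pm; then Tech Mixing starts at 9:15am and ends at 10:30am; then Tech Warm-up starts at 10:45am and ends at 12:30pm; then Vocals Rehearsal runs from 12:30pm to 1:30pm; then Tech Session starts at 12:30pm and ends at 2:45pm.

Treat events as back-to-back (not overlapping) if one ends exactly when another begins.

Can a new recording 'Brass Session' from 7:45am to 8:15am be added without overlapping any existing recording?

Yes — the slot is free

Tech Mixing: starts 9:15am at or after Brass Session ends 8:15am → clear.
Tech Warm-up: starts 10:45am at or after Brass Session ends 8:15am → clear.
Dress Take: starts 11:45am at or after Brass Session ends 8:15am → clear.
Vocals Rehearsal: starts 12:30pm at or after Brass Session ends 8:15am → clear.
Tech Session: starts 12:30pm at or after Brass Session ends 8:15am → clear.
Sectional Run-through: starts 4:45pm at or after Brass Session ends 8:15am → clear.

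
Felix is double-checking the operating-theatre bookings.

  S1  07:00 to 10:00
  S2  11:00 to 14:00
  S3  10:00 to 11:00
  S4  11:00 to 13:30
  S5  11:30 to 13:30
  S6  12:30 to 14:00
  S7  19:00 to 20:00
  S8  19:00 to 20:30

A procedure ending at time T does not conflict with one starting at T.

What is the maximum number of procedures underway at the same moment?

4

Sort all start/end points and keep a running count:
07:00 start S1 → 1
10:00 end S1 → 0
10:00 start S3 → 1
11:00 end S3 → 0
11:00 start S2 → 1
11:00 start S4 → 2
11:30 start S5 → 3
12:30 start S6 → 4
13:30 end S4 → 3
13:30 end S5 → 2
14:00 end S2 → 1
14:00 end S6 → 0
19:00 start S7 → 1
19:00 start S8 → 2
20:00 end S7 → 1
20:30 end S8 → 0
Peak is 4, at 12:30 (S2, S4, S5, S6).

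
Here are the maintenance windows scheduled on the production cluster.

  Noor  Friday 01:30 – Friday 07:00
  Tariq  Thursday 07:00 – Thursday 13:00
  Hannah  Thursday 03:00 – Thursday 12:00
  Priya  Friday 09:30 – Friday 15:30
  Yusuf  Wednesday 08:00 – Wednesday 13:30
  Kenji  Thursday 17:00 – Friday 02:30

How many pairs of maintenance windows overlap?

2

Check each pair: they overlap iff neither finishes before the other starts.
Sorted by start: Yusuf, Hannah, Tariq, Kenji, Noor, Priya.
Hannah starts after Yusuf ends; Yusuf is clear from here.
Tariq starts before Hannah ends → Hannah and Tariq overlap.
Kenji starts after Hannah ends; Hannah is clear from here.
Kenji starts after Tariq ends; Tariq is clear from here.
Noor starts before Kenji ends → Kenji and Noor overlap.
Priya starts after Kenji ends.
Priya starts after Noor ends.
Overlapping pairs: Hannah & Tariq, Kenji & Noor — 2 in total.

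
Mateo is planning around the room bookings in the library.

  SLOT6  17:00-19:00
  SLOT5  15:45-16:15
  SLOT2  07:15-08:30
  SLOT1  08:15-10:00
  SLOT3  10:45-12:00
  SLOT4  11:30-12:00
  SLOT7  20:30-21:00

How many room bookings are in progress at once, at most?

Walk through starts and ends in time order (an end at T is processed before a start at T):
07:15 start SLOT2 → 1
08:15 start SLOT1 → 2
08:30 end SLOT2 → 1
10:00 end SLOT1 → 0
10:45 start SLOT3 → 1
11:30 start SLOT4 → 2
12:00 end SLOT3 → 1
12:00 end SLOT4 → 0
15:45 start SLOT5 → 1
16:15 end SLOT5 → 0
17:00 start SLOT6 → 1
19:00 end SLOT6 → 0
20:30 start SLOT7 → 1
21:00 end SLOT7 → 0
Peak is 2, at 08:15 (SLOT1, SLOT2).

2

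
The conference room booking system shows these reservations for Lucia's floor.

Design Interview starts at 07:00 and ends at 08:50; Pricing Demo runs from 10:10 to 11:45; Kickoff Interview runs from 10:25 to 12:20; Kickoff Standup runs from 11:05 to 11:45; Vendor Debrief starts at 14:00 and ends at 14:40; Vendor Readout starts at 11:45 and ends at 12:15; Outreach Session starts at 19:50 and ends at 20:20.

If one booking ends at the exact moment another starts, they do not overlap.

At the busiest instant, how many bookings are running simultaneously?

Sort all start/end points and keep a running count:
07:00 start Design Interview → 1
08:50 end Design Interview → 0
10:10 start Pricing Demo → 1
10:25 start Kickoff Interview → 2
11:05 start Kickoff Standup → 3
11:45 end Kickoff Standup → 2
11:45 end Pricing Demo → 1
11:45 start Vendor Readout → 2
12:15 end Vendor Readout → 1
12:20 end Kickoff Interview → 0
14:00 start Vendor Debrief → 1
14:40 end Vendor Debrief → 0
19:50 start Outreach Session → 1
20:20 end Outreach Session → 0
Peak is 3, at 11:05 (Kickoff Interview, Kickoff Standup, Pricing Demo).

3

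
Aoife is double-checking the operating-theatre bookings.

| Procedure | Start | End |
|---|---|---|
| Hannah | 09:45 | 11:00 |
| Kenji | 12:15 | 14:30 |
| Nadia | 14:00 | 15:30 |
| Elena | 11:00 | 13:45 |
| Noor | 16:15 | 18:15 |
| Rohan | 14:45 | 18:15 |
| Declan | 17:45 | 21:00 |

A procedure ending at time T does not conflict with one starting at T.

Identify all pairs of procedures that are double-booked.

Declan & Noor, Declan & Rohan, Elena & Kenji, Kenji & Nadia, Nadia & Rohan, Noor & Rohan

Sorted by start: Hannah, Elena, Kenji, Nadia, Rohan, Noor, Declan.
Elena starts exactly when Hannah ends (back-to-back, no overlap), so Hannah has no further overlaps.
Kenji starts before Elena ends → Elena and Kenji overlap.
Nadia starts after Elena ends, so Elena has no further overlaps.
Nadia starts before Kenji ends → Kenji and Nadia overlap.
Rohan starts after Kenji ends, so Kenji has no further overlaps.
Rohan starts before Nadia ends → Nadia and Rohan overlap.
Noor starts after Nadia ends, so Nadia has no further overlaps.
Noor starts before Rohan ends → Rohan and Noor overlap.
Declan starts before Rohan ends → Rohan and Declan overlap.
Declan starts before Noor ends → Noor and Declan overlap.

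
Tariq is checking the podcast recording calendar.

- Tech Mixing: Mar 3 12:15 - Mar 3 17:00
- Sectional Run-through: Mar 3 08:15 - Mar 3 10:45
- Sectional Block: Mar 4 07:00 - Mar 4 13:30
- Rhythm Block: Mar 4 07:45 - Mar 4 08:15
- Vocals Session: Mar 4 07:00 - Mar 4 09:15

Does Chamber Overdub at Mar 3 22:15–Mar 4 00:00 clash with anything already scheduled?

Sectional Run-through: ends Mar 3 10:45 at or before Chamber Overdub starts Mar 3 22:15 → clear.
Tech Mixing: ends Mar 3 17:00 at or before Chamber Overdub starts Mar 3 22:15 → clear.
Sectional Block: starts Mar 4 07:00 at or after Chamber Overdub ends Mar 4 00:00 → clear.
Vocals Session: starts Mar 4 07:00 at or after Chamber Overdub ends Mar 4 00:00 → clear.
Rhythm Block: starts Mar 4 07:45 at or after Chamber Overdub ends Mar 4 00:00 → clear.

No — it doesn't clash with anything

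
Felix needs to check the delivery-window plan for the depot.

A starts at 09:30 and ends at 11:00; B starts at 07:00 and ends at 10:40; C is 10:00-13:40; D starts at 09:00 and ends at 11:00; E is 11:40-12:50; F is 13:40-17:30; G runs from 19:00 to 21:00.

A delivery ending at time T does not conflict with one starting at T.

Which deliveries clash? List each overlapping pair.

A & B, A & C, A & D, B & C, B & D, C & D, C & E

Sorted by start: B, D, A, C, E, F, G.
D starts before B ends → B and D overlap.
A starts before B ends → B and A overlap.
C starts before B ends → B and C overlap.
E starts after B ends; B is clear from here.
A starts before D ends → D and A overlap.
C starts before D ends → D and C overlap.
E starts after D ends; D is clear from here.
C starts before A ends → A and C overlap.
E starts after A ends; A is clear from here.
E starts before C ends → C and E overlap.
F starts exactly when C ends (back-to-back, no overlap); C is clear from here.
F starts after E ends; E is clear from here.
G starts after F ends.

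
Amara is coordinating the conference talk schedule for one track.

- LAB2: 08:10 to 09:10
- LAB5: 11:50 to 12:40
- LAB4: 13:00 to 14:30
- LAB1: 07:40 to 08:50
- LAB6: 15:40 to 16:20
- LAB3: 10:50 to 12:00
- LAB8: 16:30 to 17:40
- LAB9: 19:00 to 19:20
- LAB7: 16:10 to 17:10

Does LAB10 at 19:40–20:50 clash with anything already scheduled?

No — it doesn't clash with anything

LAB1: ends 08:50 at or before LAB10 starts 19:40 → clear.
LAB2: ends 09:10 at or before LAB10 starts 19:40 → clear.
LAB3: ends 12:00 at or before LAB10 starts 19:40 → clear.
LAB5: ends 12:40 at or before LAB10 starts 19:40 → clear.
LAB4: ends 14:30 at or before LAB10 starts 19:40 → clear.
LAB6: ends 16:20 at or before LAB10 starts 19:40 → clear.
LAB7: ends 17:10 at or before LAB10 starts 19:40 → clear.
LAB8: ends 17:40 at or before LAB10 starts 19:40 → clear.
LAB9: ends 19:20 at or before LAB10 starts 19:40 → clear.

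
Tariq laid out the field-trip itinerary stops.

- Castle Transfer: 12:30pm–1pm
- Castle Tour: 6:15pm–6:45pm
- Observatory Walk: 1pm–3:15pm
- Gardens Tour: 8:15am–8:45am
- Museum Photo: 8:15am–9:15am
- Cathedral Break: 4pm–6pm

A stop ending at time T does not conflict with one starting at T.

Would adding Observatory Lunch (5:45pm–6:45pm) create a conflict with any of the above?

Yes — it overlaps Castle Tour, Cathedral Break

Gardens Tour: ends 8:45am at or before Observatory Lunch starts 5:45pm → clear.
Museum Photo: ends 9:15am at or before Observatory Lunch starts 5:45pm → clear.
Castle Transfer: ends 1pm at or before Observatory Lunch starts 5:45pm → clear.
Observatory Walk: ends 3:15pm at or before Observatory Lunch starts 5:45pm → clear.
Cathedral Break: starts 4pm before Observatory Lunch ends 6:45pm, and ends 6pm after Observatory Lunch starts 5:45pm → overlap.
Castle Tour: starts 6:15pm before Observatory Lunch ends 6:45pm, and ends 6:45pm after Observatory Lunch starts 5:45pm → overlap.
Observatory Lunch overlaps Cathedral Break, Castle Tour.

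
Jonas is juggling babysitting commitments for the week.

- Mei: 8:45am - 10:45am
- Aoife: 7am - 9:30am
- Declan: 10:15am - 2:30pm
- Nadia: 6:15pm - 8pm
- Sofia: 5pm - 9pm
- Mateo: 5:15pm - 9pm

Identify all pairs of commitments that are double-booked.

Sorted by start: Aoife, Mei, Declan, Sofia, Mateo, Nadia.
Mei starts before Aoife ends → Aoife and Mei overlap.
Declan starts after Aoife ends, so Aoife has no further overlaps.
Declan starts before Mei ends → Mei and Declan overlap.
Sofia starts after Mei ends, so Mei has no further overlaps.
Sofia starts after Declan ends, so Declan has no further overlaps.
Mateo starts before Sofia ends → Sofia and Mateo overlap.
Nadia starts before Sofia ends → Sofia and Nadia overlap.
Nadia starts before Mateo ends → Mateo and Nadia overlap.

Aoife & Mei, Declan & Mei, Mateo & Nadia, Mateo & Sofia, Nadia & Sofia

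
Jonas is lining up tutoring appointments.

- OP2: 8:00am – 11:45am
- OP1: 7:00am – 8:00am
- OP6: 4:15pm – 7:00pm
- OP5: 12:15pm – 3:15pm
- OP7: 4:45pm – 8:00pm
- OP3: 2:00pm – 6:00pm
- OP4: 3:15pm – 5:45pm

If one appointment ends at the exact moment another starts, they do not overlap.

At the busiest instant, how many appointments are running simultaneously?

Walk through starts and ends in time order (an end at T is processed before a start at T):
7:00am start OP1 → 1
8:00am end OP1 → 0
8:00am start OP2 → 1
11:45am end OP2 → 0
12:15pm start OP5 → 1
2:00pm start OP3 → 2
3:15pm end OP5 → 1
3:15pm start OP4 → 2
4:15pm start OP6 → 3
4:45pm start OP7 → 4
5:45pm end OP4 → 3
6:00pm end OP3 → 2
7:00pm end OP6 → 1
8:00pm end OP7 → 0
Peak is 4, at 4:45pm (OP3, OP4, OP6, OP7).

4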